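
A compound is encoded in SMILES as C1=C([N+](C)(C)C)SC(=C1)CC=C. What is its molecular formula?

Heavy atoms from the SMILES: 10 C, 1 N, 1 S.
Implicit hydrogens by atom environment:
  3 × C: 3 H each → 9
  2 × C: 2 H each → 4
  2 × C (aromatic): 1 H each → 2
  2 × C (aromatic): no H
  1 × C: 1 H
  1 × N (charge +1): no H
  1 × S (aromatic): no H
  Total hydrogens = 16.
Net charge +1.
Molecular formula: C10H16NS+

C10H16NS+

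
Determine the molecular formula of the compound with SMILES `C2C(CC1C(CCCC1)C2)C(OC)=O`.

C12H20O2

Heavy atoms from the SMILES: 12 C, 2 O.
Implicit hydrogens by atom environment:
  7 × C: 2 H each → 14
  3 × C: 1 H each → 3
  2 × O: no H
  1 × C: 3 H
  1 × C: no H
  Total hydrogens = 20.
Molecular formula: C12H20O2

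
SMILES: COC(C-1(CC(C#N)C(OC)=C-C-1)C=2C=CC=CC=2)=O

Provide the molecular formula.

C16H17NO3

Heavy atoms from the SMILES: 16 C, 1 N, 3 O.
Implicit hydrogens by atom environment:
  5 × C (aromatic): 1 H each → 5
  4 × C: no H
  3 × O: no H
  2 × C: 3 H each → 6
  2 × C: 2 H each → 4
  2 × C: 1 H each → 2
  1 × C (aromatic): no H
  1 × N: no H
  Total hydrogens = 17.
Molecular formula: C16H17NO3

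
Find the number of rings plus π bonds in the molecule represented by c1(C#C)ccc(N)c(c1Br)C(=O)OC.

7

Molecular formula from the SMILES: C10H8BrNO2.
DoU = (2C + 2 + N − H − X)/2 = (2·10 + 2 + 1 − 8 − 1)/2 = 14/2 = 7.
(Structurally: 1 ring(s) + 6 π bond(s) = 7.)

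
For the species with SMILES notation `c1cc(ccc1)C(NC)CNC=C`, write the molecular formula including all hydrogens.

Heavy atoms from the SMILES: 11 C, 2 N.
Implicit hydrogens by atom environment:
  5 × C (aromatic): 1 H each → 5
  2 × C: 2 H each → 4
  2 × C: 1 H each → 2
  2 × N: 1 H each → 2
  1 × C: 3 H
  1 × C (aromatic): no H
  Total hydrogens = 16.
Molecular formula: C11H16N2

C11H16N2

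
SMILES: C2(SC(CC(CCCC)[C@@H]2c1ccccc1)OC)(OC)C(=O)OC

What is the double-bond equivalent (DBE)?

6

Molecular formula from the SMILES: C19H28O4S.
DoU = (2C + 2 + N − H − X)/2 = (2·19 + 2 + 0 − 28 − 0)/2 = 12/2 = 6.
(Structurally: 2 ring(s) + 4 π bond(s) = 6.)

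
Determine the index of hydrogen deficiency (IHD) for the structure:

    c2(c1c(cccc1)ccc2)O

7

Molecular formula from the SMILES: C10H8O.
DoU = (2C + 2 + N − H − X)/2 = (2·10 + 2 + 0 − 8 − 0)/2 = 14/2 = 7.
(Structurally: 2 ring(s) + 5 π bond(s) = 7.)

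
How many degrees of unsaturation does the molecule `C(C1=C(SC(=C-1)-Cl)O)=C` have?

Molecular formula from the SMILES: C6H5ClOS.
DoU = (2C + 2 + N − H − X)/2 = (2·6 + 2 + 0 − 5 − 1)/2 = 8/2 = 4.
(Structurally: 1 ring(s) + 3 π bond(s) = 4.)

4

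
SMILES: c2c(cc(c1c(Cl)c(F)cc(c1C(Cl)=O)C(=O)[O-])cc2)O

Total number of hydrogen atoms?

Hydrogens are implicit in SMILES; fill each atom to its normal valence:
  7 × C (aromatic): no H
  5 × C (aromatic): 1 H each → 5
  2 × C: no H
  2 × Cl: no H
  2 × O: no H
  1 × F: no H
  1 × O: 1 H
  1 × O (charge -1): no H
  Total hydrogens = 6.

6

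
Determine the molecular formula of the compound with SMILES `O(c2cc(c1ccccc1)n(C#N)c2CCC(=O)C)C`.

Heavy atoms from the SMILES: 16 C, 2 N, 2 O.
Implicit hydrogens by atom environment:
  6 × C (aromatic): 1 H each → 6
  4 × C (aromatic): no H
  2 × C: 3 H each → 6
  2 × C: 2 H each → 4
  2 × C: no H
  2 × O: no H
  1 × N (aromatic): no H
  1 × N: no H
  Total hydrogens = 16.
Molecular formula: C16H16N2O2

C16H16N2O2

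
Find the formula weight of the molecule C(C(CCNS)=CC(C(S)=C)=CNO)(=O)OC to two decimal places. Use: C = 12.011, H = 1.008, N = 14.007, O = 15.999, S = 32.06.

276.37

Molecular formula: C10H16N2O3S2.
M = 10×12.011 + 16×1.008 + 2×14.007 + 3×15.999 + 2×32.06 = 276.37 g/mol.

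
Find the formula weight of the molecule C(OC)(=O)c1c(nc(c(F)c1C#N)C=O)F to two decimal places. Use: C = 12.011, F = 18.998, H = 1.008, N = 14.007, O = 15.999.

Molecular formula: C9H4F2N2O3.
M = 9×12.011 + 2×18.998 + 4×1.008 + 2×14.007 + 3×15.999 = 226.14 g/mol.

226.14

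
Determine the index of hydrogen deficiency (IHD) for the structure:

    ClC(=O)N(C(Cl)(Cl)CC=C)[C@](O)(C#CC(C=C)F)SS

5

Molecular formula from the SMILES: C11H11Cl3FNO2S2.
DoU = (2C + 2 + N − H − X)/2 = (2·11 + 2 + 1 − 11 − 4)/2 = 10/2 = 5.
(Structurally: 0 ring(s) + 5 π bond(s) = 5.)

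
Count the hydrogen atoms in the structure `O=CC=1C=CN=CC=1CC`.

Hydrogens are implicit in SMILES; fill each atom to its normal valence:
  3 × C (aromatic): 1 H each → 3
  2 × C (aromatic): no H
  1 × C: 3 H
  1 × C: 2 H
  1 × C: 1 H
  1 × N (aromatic): no H
  1 × O: no H
  Total hydrogens = 9.

9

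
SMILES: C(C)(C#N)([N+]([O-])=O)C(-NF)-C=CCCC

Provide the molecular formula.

C9H14FN3O2

Heavy atoms from the SMILES: 9 C, 1 F, 3 N, 2 O.
Implicit hydrogens by atom environment:
  3 × C: 1 H each → 3
  2 × C: 3 H each → 6
  2 × C: 2 H each → 4
  2 × C: no H
  1 × F: no H
  1 × N: 1 H
  1 × N (charge +1): no H
  1 × N: no H
  1 × O: no H
  1 × O (charge -1): no H
  Total hydrogens = 14.
Molecular formula: C9H14FN3O2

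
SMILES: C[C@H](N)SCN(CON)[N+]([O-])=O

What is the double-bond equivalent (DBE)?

Molecular formula from the SMILES: C4H12N4O3S.
DoU = (2C + 2 + N − H − X)/2 = (2·4 + 2 + 4 − 12 − 0)/2 = 2/2 = 1.
(Structurally: 0 ring(s) + 1 π bond(s) = 1.)

1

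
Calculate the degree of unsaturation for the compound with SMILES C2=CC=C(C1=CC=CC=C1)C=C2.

Molecular formula from the SMILES: C12H10.
DoU = (2C + 2 + N − H − X)/2 = (2·12 + 2 + 0 − 10 − 0)/2 = 16/2 = 8.
(Structurally: 2 ring(s) + 6 π bond(s) = 8.)

8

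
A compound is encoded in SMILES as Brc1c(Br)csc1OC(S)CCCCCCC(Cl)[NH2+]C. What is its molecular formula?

C13H21Br2ClNOS2+

Heavy atoms from the SMILES: 2 Br, 13 C, 1 Cl, 1 N, 1 O, 2 S.
Implicit hydrogens by atom environment:
  6 × C: 2 H each → 12
  3 × C (aromatic): no H
  2 × Br: no H
  2 × C: 1 H each → 2
  1 × C: 3 H
  1 × C (aromatic): 1 H
  1 × Cl: no H
  1 × N (charge +1): 2 H
  1 × O: no H
  1 × S: 1 H
  1 × S (aromatic): no H
  Total hydrogens = 21.
Net charge +1.
Molecular formula: C13H21Br2ClNOS2+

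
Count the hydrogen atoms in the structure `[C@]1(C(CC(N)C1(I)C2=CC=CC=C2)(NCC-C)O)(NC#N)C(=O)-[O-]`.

20

Hydrogens are implicit in SMILES; fill each atom to its normal valence:
  5 × C (aromatic): 1 H each → 5
  5 × C: no H
  3 × C: 2 H each → 6
  2 × N: 1 H each → 2
  1 × C: 3 H
  1 × C: 1 H
  1 × C (aromatic): no H
  1 × I: no H
  1 × N: 2 H
  1 × N: no H
  1 × O: 1 H
  1 × O: no H
  1 × O (charge -1): no H
  Total hydrogens = 20.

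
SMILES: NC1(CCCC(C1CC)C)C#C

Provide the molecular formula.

C11H19N

Heavy atoms from the SMILES: 11 C, 1 N.
Implicit hydrogens by atom environment:
  4 × C: 2 H each → 8
  3 × C: 1 H each → 3
  2 × C: 3 H each → 6
  2 × C: no H
  1 × N: 2 H
  Total hydrogens = 19.
Molecular formula: C11H19N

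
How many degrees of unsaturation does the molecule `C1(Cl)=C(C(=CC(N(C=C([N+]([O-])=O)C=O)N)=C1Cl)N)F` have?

7

Molecular formula from the SMILES: C9H7Cl2FN4O3.
DoU = (2C + 2 + N − H − X)/2 = (2·9 + 2 + 4 − 7 − 3)/2 = 14/2 = 7.
(Structurally: 1 ring(s) + 6 π bond(s) = 7.)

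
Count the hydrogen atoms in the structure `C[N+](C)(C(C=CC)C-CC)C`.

22

Hydrogens are implicit in SMILES; fill each atom to its normal valence:
  5 × C: 3 H each → 15
  3 × C: 1 H each → 3
  2 × C: 2 H each → 4
  1 × N (charge +1): no H
  Total hydrogens = 22.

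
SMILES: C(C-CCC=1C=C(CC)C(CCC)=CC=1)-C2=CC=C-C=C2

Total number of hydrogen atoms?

Hydrogens are implicit in SMILES; fill each atom to its normal valence:
  8 × C (aromatic): 1 H each → 8
  7 × C: 2 H each → 14
  4 × C (aromatic): no H
  2 × C: 3 H each → 6
  Total hydrogens = 28.

28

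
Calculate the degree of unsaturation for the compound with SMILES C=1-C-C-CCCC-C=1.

2

Molecular formula from the SMILES: C8H14.
DoU = (2C + 2 + N − H − X)/2 = (2·8 + 2 + 0 − 14 − 0)/2 = 4/2 = 2.
(Structurally: 1 ring(s) + 1 π bond(s) = 2.)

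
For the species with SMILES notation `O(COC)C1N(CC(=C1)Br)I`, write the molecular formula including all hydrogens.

C6H9BrINO2

Heavy atoms from the SMILES: 1 Br, 6 C, 1 I, 1 N, 2 O.
Implicit hydrogens by atom environment:
  2 × C: 2 H each → 4
  2 × C: 1 H each → 2
  2 × O: no H
  1 × Br: no H
  1 × C: 3 H
  1 × C: no H
  1 × I: no H
  1 × N: no H
  Total hydrogens = 9.
Molecular formula: C6H9BrINO2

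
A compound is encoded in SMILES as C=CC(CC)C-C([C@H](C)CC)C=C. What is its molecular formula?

C13H24

Heavy atoms from the SMILES: 13 C.
Implicit hydrogens by atom environment:
  5 × C: 2 H each → 10
  5 × C: 1 H each → 5
  3 × C: 3 H each → 9
  Total hydrogens = 24.
Molecular formula: C13H24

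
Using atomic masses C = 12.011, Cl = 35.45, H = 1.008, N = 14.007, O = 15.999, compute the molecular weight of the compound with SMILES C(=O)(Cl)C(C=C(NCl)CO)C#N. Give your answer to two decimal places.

209.03

Molecular formula: C6H6Cl2N2O2.
M = 6×12.011 + 2×35.45 + 6×1.008 + 2×14.007 + 2×15.999 = 209.03 g/mol.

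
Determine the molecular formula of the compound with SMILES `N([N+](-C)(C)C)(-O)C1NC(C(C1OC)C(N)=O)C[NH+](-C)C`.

Heavy atoms from the SMILES: 12 C, 5 N, 3 O.
Implicit hydrogens by atom environment:
  6 × C: 3 H each → 18
  4 × C: 1 H each → 4
  2 × O: no H
  1 × C: 2 H
  1 × C: no H
  1 × N: 2 H
  1 × N: 1 H
  1 × N (charge +1): 1 H
  1 × N: no H
  1 × N (charge +1): no H
  1 × O: 1 H
  Total hydrogens = 29.
Net charge +2.
Molecular formula: [C12H29N5O3]2+

[C12H29N5O3]2+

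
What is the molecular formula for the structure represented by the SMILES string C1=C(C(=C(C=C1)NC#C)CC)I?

Heavy atoms from the SMILES: 10 C, 1 I, 1 N.
Implicit hydrogens by atom environment:
  3 × C (aromatic): 1 H each → 3
  3 × C (aromatic): no H
  1 × C: 3 H
  1 × C: 2 H
  1 × C: 1 H
  1 × C: no H
  1 × I: no H
  1 × N: 1 H
  Total hydrogens = 10.
Molecular formula: C10H10IN

C10H10IN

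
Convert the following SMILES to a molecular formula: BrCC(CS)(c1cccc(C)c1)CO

Heavy atoms from the SMILES: 1 Br, 11 C, 1 O, 1 S.
Implicit hydrogens by atom environment:
  4 × C (aromatic): 1 H each → 4
  3 × C: 2 H each → 6
  2 × C (aromatic): no H
  1 × Br: no H
  1 × C: 3 H
  1 × C: no H
  1 × O: 1 H
  1 × S: 1 H
  Total hydrogens = 15.
Molecular formula: C11H15BrOS

C11H15BrOS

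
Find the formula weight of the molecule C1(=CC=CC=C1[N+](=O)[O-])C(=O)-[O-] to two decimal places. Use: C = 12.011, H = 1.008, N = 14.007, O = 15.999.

Molecular formula: C7H4NO4-.
M = 7×12.011 + 4×1.008 + 1×14.007 + 4×15.999 = 166.11 g/mol.

166.11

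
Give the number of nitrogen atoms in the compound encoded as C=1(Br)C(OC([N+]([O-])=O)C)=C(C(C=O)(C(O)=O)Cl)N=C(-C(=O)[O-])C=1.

2

The symbol for nitrogen appears 2 times in the SMILES.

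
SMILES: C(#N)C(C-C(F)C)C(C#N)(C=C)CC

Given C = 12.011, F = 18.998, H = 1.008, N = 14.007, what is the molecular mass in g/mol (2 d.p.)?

194.25

Molecular formula: C11H15FN2.
M = 11×12.011 + 1×18.998 + 15×1.008 + 2×14.007 = 194.25 g/mol.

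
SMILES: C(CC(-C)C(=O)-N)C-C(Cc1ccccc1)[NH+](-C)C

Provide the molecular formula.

C16H27N2O+

Heavy atoms from the SMILES: 16 C, 2 N, 1 O.
Implicit hydrogens by atom environment:
  5 × C (aromatic): 1 H each → 5
  4 × C: 2 H each → 8
  3 × C: 3 H each → 9
  2 × C: 1 H each → 2
  1 × C (aromatic): no H
  1 × C: no H
  1 × N: 2 H
  1 × N (charge +1): 1 H
  1 × O: no H
  Total hydrogens = 27.
Net charge +1.
Molecular formula: C16H27N2O+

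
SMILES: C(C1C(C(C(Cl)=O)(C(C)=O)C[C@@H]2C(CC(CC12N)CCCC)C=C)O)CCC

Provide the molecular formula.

Heavy atoms from the SMILES: 23 C, 1 Cl, 1 N, 3 O.
Implicit hydrogens by atom environment:
  10 × C: 2 H each → 20
  6 × C: 1 H each → 6
  4 × C: no H
  3 × C: 3 H each → 9
  2 × O: no H
  1 × Cl: no H
  1 × N: 2 H
  1 × O: 1 H
  Total hydrogens = 38.
Molecular formula: C23H38ClNO3

C23H38ClNO3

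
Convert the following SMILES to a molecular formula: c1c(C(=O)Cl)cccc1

C7H5ClO

Heavy atoms from the SMILES: 7 C, 1 Cl, 1 O.
Implicit hydrogens by atom environment:
  5 × C (aromatic): 1 H each → 5
  1 × C (aromatic): no H
  1 × C: no H
  1 × Cl: no H
  1 × O: no H
  Total hydrogens = 5.
Molecular formula: C7H5ClO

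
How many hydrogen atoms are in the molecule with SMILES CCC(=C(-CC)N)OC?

Hydrogens are implicit in SMILES; fill each atom to its normal valence:
  3 × C: 3 H each → 9
  2 × C: 2 H each → 4
  2 × C: no H
  1 × N: 2 H
  1 × O: no H
  Total hydrogens = 15.

15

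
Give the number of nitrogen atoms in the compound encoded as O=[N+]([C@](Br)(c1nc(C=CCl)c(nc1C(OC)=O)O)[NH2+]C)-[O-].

4

The symbol for nitrogen appears 4 times in the SMILES.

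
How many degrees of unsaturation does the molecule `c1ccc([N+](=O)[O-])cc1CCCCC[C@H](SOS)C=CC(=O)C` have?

Molecular formula from the SMILES: C16H21NO4S2.
DoU = (2C + 2 + N − H − X)/2 = (2·16 + 2 + 1 − 21 − 0)/2 = 14/2 = 7.
(Structurally: 1 ring(s) + 6 π bond(s) = 7.)

7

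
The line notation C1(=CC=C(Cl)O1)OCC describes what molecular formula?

Heavy atoms from the SMILES: 6 C, 1 Cl, 2 O.
Implicit hydrogens by atom environment:
  2 × C (aromatic): 1 H each → 2
  2 × C (aromatic): no H
  1 × C: 3 H
  1 × C: 2 H
  1 × Cl: no H
  1 × O (aromatic): no H
  1 × O: no H
  Total hydrogens = 7.
Molecular formula: C6H7ClO2

C6H7ClO2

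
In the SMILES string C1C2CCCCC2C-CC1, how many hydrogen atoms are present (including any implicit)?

Hydrogens are implicit in SMILES; fill each atom to its normal valence:
  8 × C: 2 H each → 16
  2 × C: 1 H each → 2
  Total hydrogens = 18.

18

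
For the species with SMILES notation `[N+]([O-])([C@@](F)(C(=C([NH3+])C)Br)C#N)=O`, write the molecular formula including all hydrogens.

C5H6BrFN3O2+

Heavy atoms from the SMILES: 1 Br, 5 C, 1 F, 3 N, 2 O.
Implicit hydrogens by atom environment:
  4 × C: no H
  1 × Br: no H
  1 × C: 3 H
  1 × F: no H
  1 × N (charge +1): 3 H
  1 × N: no H
  1 × N (charge +1): no H
  1 × O: no H
  1 × O (charge -1): no H
  Total hydrogens = 6.
Net charge +1.
Molecular formula: C5H6BrFN3O2+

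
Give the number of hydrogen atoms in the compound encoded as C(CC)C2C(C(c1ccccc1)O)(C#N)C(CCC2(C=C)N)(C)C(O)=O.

28

Hydrogens are implicit in SMILES; fill each atom to its normal valence:
  5 × C: 2 H each → 10
  5 × C (aromatic): 1 H each → 5
  5 × C: no H
  3 × C: 1 H each → 3
  2 × C: 3 H each → 6
  2 × O: 1 H each → 2
  1 × C (aromatic): no H
  1 × N: 2 H
  1 × N: no H
  1 × O: no H
  Total hydrogens = 28.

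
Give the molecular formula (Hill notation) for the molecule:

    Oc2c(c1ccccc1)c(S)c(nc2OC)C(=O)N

C13H12N2O3S

Heavy atoms from the SMILES: 13 C, 2 N, 3 O, 1 S.
Implicit hydrogens by atom environment:
  6 × C (aromatic): no H
  5 × C (aromatic): 1 H each → 5
  2 × O: no H
  1 × C: 3 H
  1 × C: no H
  1 × N: 2 H
  1 × N (aromatic): no H
  1 × O: 1 H
  1 × S: 1 H
  Total hydrogens = 12.
Molecular formula: C13H12N2O3S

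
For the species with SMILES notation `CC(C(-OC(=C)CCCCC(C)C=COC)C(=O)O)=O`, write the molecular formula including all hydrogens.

C15H24O5

Heavy atoms from the SMILES: 15 C, 5 O.
Implicit hydrogens by atom environment:
  5 × C: 2 H each → 10
  4 × C: 1 H each → 4
  4 × O: no H
  3 × C: 3 H each → 9
  3 × C: no H
  1 × O: 1 H
  Total hydrogens = 24.
Molecular formula: C15H24O5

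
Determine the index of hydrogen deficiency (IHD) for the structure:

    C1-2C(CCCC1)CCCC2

Molecular formula from the SMILES: C10H18.
DoU = (2C + 2 + N − H − X)/2 = (2·10 + 2 + 0 − 18 − 0)/2 = 4/2 = 2.
(Structurally: 2 ring(s) + 0 π bond(s) = 2.)

2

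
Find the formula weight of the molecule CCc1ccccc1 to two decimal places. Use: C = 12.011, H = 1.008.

Molecular formula: C8H10.
M = 8×12.011 + 10×1.008 = 106.17 g/mol.

106.17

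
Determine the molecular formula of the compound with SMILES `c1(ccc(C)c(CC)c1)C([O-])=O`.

C10H11O2-

Heavy atoms from the SMILES: 10 C, 2 O.
Implicit hydrogens by atom environment:
  3 × C (aromatic): 1 H each → 3
  3 × C (aromatic): no H
  2 × C: 3 H each → 6
  1 × C: 2 H
  1 × C: no H
  1 × O: no H
  1 × O (charge -1): no H
  Total hydrogens = 11.
Net charge -1.
Molecular formula: C10H11O2-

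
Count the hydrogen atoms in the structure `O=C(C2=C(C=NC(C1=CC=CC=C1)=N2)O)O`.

8

Hydrogens are implicit in SMILES; fill each atom to its normal valence:
  6 × C (aromatic): 1 H each → 6
  4 × C (aromatic): no H
  2 × N (aromatic): no H
  2 × O: 1 H each → 2
  1 × C: no H
  1 × O: no H
  Total hydrogens = 8.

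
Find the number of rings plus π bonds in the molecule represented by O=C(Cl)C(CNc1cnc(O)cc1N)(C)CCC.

5

Molecular formula from the SMILES: C12H18ClN3O2.
DoU = (2C + 2 + N − H − X)/2 = (2·12 + 2 + 3 − 18 − 1)/2 = 10/2 = 5.
(Structurally: 1 ring(s) + 4 π bond(s) = 5.)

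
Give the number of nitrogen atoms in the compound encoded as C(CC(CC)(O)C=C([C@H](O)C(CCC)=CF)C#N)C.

The symbol for nitrogen appears 1 time in the SMILES.

1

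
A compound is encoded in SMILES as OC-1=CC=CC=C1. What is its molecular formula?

C6H6O

Heavy atoms from the SMILES: 6 C, 1 O.
Implicit hydrogens by atom environment:
  5 × C (aromatic): 1 H each → 5
  1 × C (aromatic): no H
  1 × O: 1 H
  Total hydrogens = 6.
Molecular formula: C6H6O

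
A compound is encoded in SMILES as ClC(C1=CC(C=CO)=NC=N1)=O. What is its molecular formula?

C7H5ClN2O2

Heavy atoms from the SMILES: 7 C, 1 Cl, 2 N, 2 O.
Implicit hydrogens by atom environment:
  2 × C (aromatic): 1 H each → 2
  2 × C: 1 H each → 2
  2 × C (aromatic): no H
  2 × N (aromatic): no H
  1 × C: no H
  1 × Cl: no H
  1 × O: 1 H
  1 × O: no H
  Total hydrogens = 5.
Molecular formula: C7H5ClN2O2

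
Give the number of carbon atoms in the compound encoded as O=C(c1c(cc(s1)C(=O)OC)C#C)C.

10

The symbol for carbon appears 10 times in the SMILES. Lowercase c denotes aromatic carbon and counts toward C.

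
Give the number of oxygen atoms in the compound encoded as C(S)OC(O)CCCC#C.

The symbol for oxygen appears 2 times in the SMILES.

2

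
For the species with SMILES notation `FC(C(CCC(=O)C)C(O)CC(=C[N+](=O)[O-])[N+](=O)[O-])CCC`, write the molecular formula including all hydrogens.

Heavy atoms from the SMILES: 13 C, 1 F, 2 N, 6 O.
Implicit hydrogens by atom environment:
  5 × C: 2 H each → 10
  4 × C: 1 H each → 4
  3 × O: no H
  2 × C: 3 H each → 6
  2 × C: no H
  2 × N (charge +1): no H
  2 × O (charge -1): no H
  1 × F: no H
  1 × O: 1 H
  Total hydrogens = 21.
Molecular formula: C13H21FN2O6

C13H21FN2O6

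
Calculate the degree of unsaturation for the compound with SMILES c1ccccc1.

4

Molecular formula from the SMILES: C6H6.
DoU = (2C + 2 + N − H − X)/2 = (2·6 + 2 + 0 − 6 − 0)/2 = 8/2 = 4.
(Structurally: 1 ring(s) + 3 π bond(s) = 4.)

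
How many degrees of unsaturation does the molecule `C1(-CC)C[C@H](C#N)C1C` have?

3

Molecular formula from the SMILES: C8H13N.
DoU = (2C + 2 + N − H − X)/2 = (2·8 + 2 + 1 − 13 − 0)/2 = 6/2 = 3.
(Structurally: 1 ring(s) + 2 π bond(s) = 3.)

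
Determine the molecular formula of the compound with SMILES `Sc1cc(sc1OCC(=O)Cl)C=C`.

C8H7ClO2S2

Heavy atoms from the SMILES: 8 C, 1 Cl, 2 O, 2 S.
Implicit hydrogens by atom environment:
  3 × C (aromatic): no H
  2 × C: 2 H each → 4
  2 × O: no H
  1 × C (aromatic): 1 H
  1 × C: 1 H
  1 × C: no H
  1 × Cl: no H
  1 × S: 1 H
  1 × S (aromatic): no H
  Total hydrogens = 7.
Molecular formula: C8H7ClO2S2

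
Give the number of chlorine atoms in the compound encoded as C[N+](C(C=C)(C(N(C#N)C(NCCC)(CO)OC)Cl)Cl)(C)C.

2

The symbol for chlorine appears 2 times in the SMILES.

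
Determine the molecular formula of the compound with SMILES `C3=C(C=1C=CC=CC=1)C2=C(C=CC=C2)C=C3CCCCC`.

Heavy atoms from the SMILES: 21 C.
Implicit hydrogens by atom environment:
  11 × C (aromatic): 1 H each → 11
  5 × C (aromatic): no H
  4 × C: 2 H each → 8
  1 × C: 3 H
  Total hydrogens = 22.
Molecular formula: C21H22

C21H22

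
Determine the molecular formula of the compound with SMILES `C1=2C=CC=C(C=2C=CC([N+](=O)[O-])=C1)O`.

C10H7NO3

Heavy atoms from the SMILES: 10 C, 1 N, 3 O.
Implicit hydrogens by atom environment:
  6 × C (aromatic): 1 H each → 6
  4 × C (aromatic): no H
  1 × N (charge +1): no H
  1 × O: 1 H
  1 × O: no H
  1 × O (charge -1): no H
  Total hydrogens = 7.
Molecular formula: C10H7NO3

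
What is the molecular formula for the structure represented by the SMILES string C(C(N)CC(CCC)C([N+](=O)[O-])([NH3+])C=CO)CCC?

C13H28N3O3+

Heavy atoms from the SMILES: 13 C, 3 N, 3 O.
Implicit hydrogens by atom environment:
  6 × C: 2 H each → 12
  4 × C: 1 H each → 4
  2 × C: 3 H each → 6
  1 × C: no H
  1 × N (charge +1): 3 H
  1 × N: 2 H
  1 × N (charge +1): no H
  1 × O: 1 H
  1 × O: no H
  1 × O (charge -1): no H
  Total hydrogens = 28.
Net charge +1.
Molecular formula: C13H28N3O3+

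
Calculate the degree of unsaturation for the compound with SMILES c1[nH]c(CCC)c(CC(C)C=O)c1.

Molecular formula from the SMILES: C11H17NO.
DoU = (2C + 2 + N − H − X)/2 = (2·11 + 2 + 1 − 17 − 0)/2 = 8/2 = 4.
(Structurally: 1 ring(s) + 3 π bond(s) = 4.)

4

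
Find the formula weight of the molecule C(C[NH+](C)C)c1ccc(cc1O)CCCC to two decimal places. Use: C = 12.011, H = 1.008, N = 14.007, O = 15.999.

Molecular formula: C14H24NO+.
M = 14×12.011 + 24×1.008 + 1×14.007 + 1×15.999 = 222.35 g/mol.

222.35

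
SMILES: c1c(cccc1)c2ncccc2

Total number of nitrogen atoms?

The symbol for nitrogen appears 1 time in the SMILES.

1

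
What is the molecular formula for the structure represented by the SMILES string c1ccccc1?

C6H6

Heavy atoms from the SMILES: 6 C.
Implicit hydrogens by atom environment:
  6 × C (aromatic): 1 H each → 6
  Total hydrogens = 6.
Molecular formula: C6H6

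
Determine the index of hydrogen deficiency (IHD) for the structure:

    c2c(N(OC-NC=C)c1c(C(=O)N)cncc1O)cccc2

10

Molecular formula from the SMILES: C15H16N4O3.
DoU = (2C + 2 + N − H − X)/2 = (2·15 + 2 + 4 − 16 − 0)/2 = 20/2 = 10.
(Structurally: 2 ring(s) + 8 π bond(s) = 10.)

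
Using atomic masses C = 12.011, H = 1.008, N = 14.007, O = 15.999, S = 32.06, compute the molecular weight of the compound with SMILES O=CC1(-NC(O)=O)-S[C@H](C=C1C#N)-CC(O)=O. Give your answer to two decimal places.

256.23

Molecular formula: C9H8N2O5S.
M = 9×12.011 + 8×1.008 + 2×14.007 + 5×15.999 + 1×32.06 = 256.23 g/mol.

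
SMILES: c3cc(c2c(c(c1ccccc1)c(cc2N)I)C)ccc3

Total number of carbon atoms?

19

The symbol for carbon appears 19 times in the SMILES. Lowercase c denotes aromatic carbon and counts toward C.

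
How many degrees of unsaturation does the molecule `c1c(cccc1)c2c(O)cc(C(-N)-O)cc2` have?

8

Molecular formula from the SMILES: C13H13NO2.
DoU = (2C + 2 + N − H − X)/2 = (2·13 + 2 + 1 − 13 − 0)/2 = 16/2 = 8.
(Structurally: 2 ring(s) + 6 π bond(s) = 8.)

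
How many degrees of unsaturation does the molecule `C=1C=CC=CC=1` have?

4

Molecular formula from the SMILES: C6H6.
DoU = (2C + 2 + N − H − X)/2 = (2·6 + 2 + 0 − 6 − 0)/2 = 8/2 = 4.
(Structurally: 1 ring(s) + 3 π bond(s) = 4.)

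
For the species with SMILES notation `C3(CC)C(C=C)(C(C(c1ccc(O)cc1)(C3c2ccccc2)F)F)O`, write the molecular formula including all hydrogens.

C21H22F2O2

Heavy atoms from the SMILES: 21 C, 2 F, 2 O.
Implicit hydrogens by atom environment:
  9 × C (aromatic): 1 H each → 9
  4 × C: 1 H each → 4
  3 × C (aromatic): no H
  2 × C: 2 H each → 4
  2 × C: no H
  2 × F: no H
  2 × O: 1 H each → 2
  1 × C: 3 H
  Total hydrogens = 22.
Molecular formula: C21H22F2O2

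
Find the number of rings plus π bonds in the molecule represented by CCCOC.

Molecular formula from the SMILES: C4H10O.
DoU = (2C + 2 + N − H − X)/2 = (2·4 + 2 + 0 − 10 − 0)/2 = 0/2 = 0.
(Structurally: 0 ring(s) + 0 π bond(s) = 0.)

0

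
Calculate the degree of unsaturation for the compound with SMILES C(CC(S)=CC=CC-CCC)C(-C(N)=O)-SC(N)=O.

4

Molecular formula from the SMILES: C13H22N2O2S2.
DoU = (2C + 2 + N − H − X)/2 = (2·13 + 2 + 2 − 22 − 0)/2 = 8/2 = 4.
(Structurally: 0 ring(s) + 4 π bond(s) = 4.)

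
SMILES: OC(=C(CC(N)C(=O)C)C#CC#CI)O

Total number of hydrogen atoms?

Hydrogens are implicit in SMILES; fill each atom to its normal valence:
  7 × C: no H
  2 × O: 1 H each → 2
  1 × C: 3 H
  1 × C: 2 H
  1 × C: 1 H
  1 × I: no H
  1 × N: 2 H
  1 × O: no H
  Total hydrogens = 10.

10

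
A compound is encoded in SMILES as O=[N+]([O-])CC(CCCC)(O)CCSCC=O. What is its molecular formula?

Heavy atoms from the SMILES: 10 C, 1 N, 4 O, 1 S.
Implicit hydrogens by atom environment:
  7 × C: 2 H each → 14
  2 × O: no H
  1 × C: 3 H
  1 × C: 1 H
  1 × C: no H
  1 × N (charge +1): no H
  1 × O: 1 H
  1 × O (charge -1): no H
  1 × S: no H
  Total hydrogens = 19.
Molecular formula: C10H19NO4S

C10H19NO4S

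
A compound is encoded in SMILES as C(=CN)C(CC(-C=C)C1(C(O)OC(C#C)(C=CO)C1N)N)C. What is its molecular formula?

C16H25N3O3

Heavy atoms from the SMILES: 16 C, 3 N, 3 O.
Implicit hydrogens by atom environment:
  10 × C: 1 H each → 10
  3 × C: no H
  3 × N: 2 H each → 6
  2 × C: 2 H each → 4
  2 × O: 1 H each → 2
  1 × C: 3 H
  1 × O: no H
  Total hydrogens = 25.
Molecular formula: C16H25N3O3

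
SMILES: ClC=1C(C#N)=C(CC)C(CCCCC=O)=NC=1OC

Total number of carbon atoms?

14

The symbol for carbon appears 14 times in the SMILES. (Cl is a single chlorine, not C + l.)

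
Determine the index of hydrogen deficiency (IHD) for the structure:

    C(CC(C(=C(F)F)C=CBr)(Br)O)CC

2

Molecular formula from the SMILES: C9H12Br2F2O.
DoU = (2C + 2 + N − H − X)/2 = (2·9 + 2 + 0 − 12 − 4)/2 = 4/2 = 2.
(Structurally: 0 ring(s) + 2 π bond(s) = 2.)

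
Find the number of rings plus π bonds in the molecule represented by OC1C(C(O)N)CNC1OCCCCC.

1

Molecular formula from the SMILES: C10H22N2O3.
DoU = (2C + 2 + N − H − X)/2 = (2·10 + 2 + 2 − 22 − 0)/2 = 2/2 = 1.
(Structurally: 1 ring(s) + 0 π bond(s) = 1.)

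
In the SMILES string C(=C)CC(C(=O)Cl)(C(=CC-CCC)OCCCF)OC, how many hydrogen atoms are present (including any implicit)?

Hydrogens are implicit in SMILES; fill each atom to its normal valence:
  8 × C: 2 H each → 16
  3 × C: no H
  3 × O: no H
  2 × C: 3 H each → 6
  2 × C: 1 H each → 2
  1 × Cl: no H
  1 × F: no H
  Total hydrogens = 24.

24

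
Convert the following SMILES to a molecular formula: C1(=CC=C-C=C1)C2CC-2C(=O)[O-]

C10H9O2-

Heavy atoms from the SMILES: 10 C, 2 O.
Implicit hydrogens by atom environment:
  5 × C (aromatic): 1 H each → 5
  2 × C: 1 H each → 2
  1 × C: 2 H
  1 × C: no H
  1 × C (aromatic): no H
  1 × O: no H
  1 × O (charge -1): no H
  Total hydrogens = 9.
Net charge -1.
Molecular formula: C10H9O2-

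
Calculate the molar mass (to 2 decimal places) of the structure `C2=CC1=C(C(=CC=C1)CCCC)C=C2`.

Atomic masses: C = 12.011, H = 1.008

184.28

Molecular formula: C14H16.
M = 14×12.011 + 16×1.008 = 184.28 g/mol.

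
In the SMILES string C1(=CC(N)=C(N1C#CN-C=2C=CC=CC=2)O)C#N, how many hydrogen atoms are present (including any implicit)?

10

Hydrogens are implicit in SMILES; fill each atom to its normal valence:
  6 × C (aromatic): 1 H each → 6
  4 × C (aromatic): no H
  3 × C: no H
  1 × N: 2 H
  1 × N: 1 H
  1 × N (aromatic): no H
  1 × N: no H
  1 × O: 1 H
  Total hydrogens = 10.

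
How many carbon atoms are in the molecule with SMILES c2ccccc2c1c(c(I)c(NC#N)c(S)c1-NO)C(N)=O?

14

The symbol for carbon appears 14 times in the SMILES. Lowercase c denotes aromatic carbon and counts toward C.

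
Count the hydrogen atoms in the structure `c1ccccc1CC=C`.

10

Hydrogens are implicit in SMILES; fill each atom to its normal valence:
  5 × C (aromatic): 1 H each → 5
  2 × C: 2 H each → 4
  1 × C: 1 H
  1 × C (aromatic): no H
  Total hydrogens = 10.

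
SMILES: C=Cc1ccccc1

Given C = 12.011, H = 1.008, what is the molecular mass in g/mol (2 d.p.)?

Molecular formula: C8H8.
M = 8×12.011 + 8×1.008 = 104.15 g/mol.

104.15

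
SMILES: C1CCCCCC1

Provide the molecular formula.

C7H14

Heavy atoms from the SMILES: 7 C.
Implicit hydrogens by atom environment:
  7 × C: 2 H each → 14
  Total hydrogens = 14.
Molecular formula: C7H14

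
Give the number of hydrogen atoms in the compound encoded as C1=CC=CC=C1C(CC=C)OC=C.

Hydrogens are implicit in SMILES; fill each atom to its normal valence:
  5 × C (aromatic): 1 H each → 5
  3 × C: 2 H each → 6
  3 × C: 1 H each → 3
  1 × C (aromatic): no H
  1 × O: no H
  Total hydrogens = 14.

14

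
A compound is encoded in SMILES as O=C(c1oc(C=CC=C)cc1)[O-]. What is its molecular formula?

C9H7O3-

Heavy atoms from the SMILES: 9 C, 3 O.
Implicit hydrogens by atom environment:
  3 × C: 1 H each → 3
  2 × C (aromatic): 1 H each → 2
  2 × C (aromatic): no H
  1 × C: 2 H
  1 × C: no H
  1 × O (aromatic): no H
  1 × O: no H
  1 × O (charge -1): no H
  Total hydrogens = 7.
Net charge -1.
Molecular formula: C9H7O3-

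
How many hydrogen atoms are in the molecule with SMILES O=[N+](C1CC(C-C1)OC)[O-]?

Hydrogens are implicit in SMILES; fill each atom to its normal valence:
  3 × C: 2 H each → 6
  2 × C: 1 H each → 2
  2 × O: no H
  1 × C: 3 H
  1 × N (charge +1): no H
  1 × O (charge -1): no H
  Total hydrogens = 11.

11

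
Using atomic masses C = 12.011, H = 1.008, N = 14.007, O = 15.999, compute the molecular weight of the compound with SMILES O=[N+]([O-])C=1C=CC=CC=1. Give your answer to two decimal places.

123.11

Molecular formula: C6H5NO2.
M = 6×12.011 + 5×1.008 + 1×14.007 + 2×15.999 = 123.11 g/mol.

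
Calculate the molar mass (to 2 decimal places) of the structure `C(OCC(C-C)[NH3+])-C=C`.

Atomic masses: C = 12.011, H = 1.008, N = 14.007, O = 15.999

Molecular formula: C7H16NO+.
M = 7×12.011 + 16×1.008 + 1×14.007 + 1×15.999 = 130.21 g/mol.

130.21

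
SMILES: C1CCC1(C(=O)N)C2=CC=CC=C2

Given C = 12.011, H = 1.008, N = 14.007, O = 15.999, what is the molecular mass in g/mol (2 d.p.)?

Molecular formula: C11H13NO.
M = 11×12.011 + 13×1.008 + 1×14.007 + 1×15.999 = 175.23 g/mol.

175.23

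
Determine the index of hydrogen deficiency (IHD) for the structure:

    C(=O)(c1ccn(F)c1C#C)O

Molecular formula from the SMILES: C7H4FNO2.
DoU = (2C + 2 + N − H − X)/2 = (2·7 + 2 + 1 − 4 − 1)/2 = 12/2 = 6.
(Structurally: 1 ring(s) + 5 π bond(s) = 6.)

6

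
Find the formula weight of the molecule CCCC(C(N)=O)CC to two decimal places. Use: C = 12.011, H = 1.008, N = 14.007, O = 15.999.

Molecular formula: C7H15NO.
M = 7×12.011 + 15×1.008 + 1×14.007 + 1×15.999 = 129.20 g/mol.

129.20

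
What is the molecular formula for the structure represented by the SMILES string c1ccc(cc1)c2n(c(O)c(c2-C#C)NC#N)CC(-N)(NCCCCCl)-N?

Heavy atoms from the SMILES: 19 C, 1 Cl, 6 N, 1 O.
Implicit hydrogens by atom environment:
  5 × C: 2 H each → 10
  5 × C (aromatic): 1 H each → 5
  5 × C (aromatic): no H
  3 × C: no H
  2 × N: 2 H each → 4
  2 × N: 1 H each → 2
  1 × C: 1 H
  1 × Cl: no H
  1 × N (aromatic): no H
  1 × N: no H
  1 × O: 1 H
  Total hydrogens = 23.
Molecular formula: C19H23ClN6O

C19H23ClN6O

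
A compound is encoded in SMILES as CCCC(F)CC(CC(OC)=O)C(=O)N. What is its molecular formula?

C10H18FNO3

Heavy atoms from the SMILES: 10 C, 1 F, 1 N, 3 O.
Implicit hydrogens by atom environment:
  4 × C: 2 H each → 8
  3 × O: no H
  2 × C: 3 H each → 6
  2 × C: 1 H each → 2
  2 × C: no H
  1 × F: no H
  1 × N: 2 H
  Total hydrogens = 18.
Molecular formula: C10H18FNO3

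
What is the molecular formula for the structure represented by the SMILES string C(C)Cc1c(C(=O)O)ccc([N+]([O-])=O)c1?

Heavy atoms from the SMILES: 10 C, 1 N, 4 O.
Implicit hydrogens by atom environment:
  3 × C (aromatic): 1 H each → 3
  3 × C (aromatic): no H
  2 × C: 2 H each → 4
  2 × O: no H
  1 × C: 3 H
  1 × C: no H
  1 × N (charge +1): no H
  1 × O: 1 H
  1 × O (charge -1): no H
  Total hydrogens = 11.
Molecular formula: C10H11NO4

C10H11NO4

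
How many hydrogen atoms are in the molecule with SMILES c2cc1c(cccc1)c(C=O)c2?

Hydrogens are implicit in SMILES; fill each atom to its normal valence:
  7 × C (aromatic): 1 H each → 7
  3 × C (aromatic): no H
  1 × C: 1 H
  1 × O: no H
  Total hydrogens = 8.

8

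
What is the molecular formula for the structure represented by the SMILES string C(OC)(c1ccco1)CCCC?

C10H16O2

Heavy atoms from the SMILES: 10 C, 2 O.
Implicit hydrogens by atom environment:
  3 × C: 2 H each → 6
  3 × C (aromatic): 1 H each → 3
  2 × C: 3 H each → 6
  1 × C: 1 H
  1 × C (aromatic): no H
  1 × O (aromatic): no H
  1 × O: no H
  Total hydrogens = 16.
Molecular formula: C10H16O2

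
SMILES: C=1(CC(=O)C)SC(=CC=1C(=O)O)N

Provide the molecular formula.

Heavy atoms from the SMILES: 8 C, 1 N, 3 O, 1 S.
Implicit hydrogens by atom environment:
  3 × C (aromatic): no H
  2 × C: no H
  2 × O: no H
  1 × C: 3 H
  1 × C: 2 H
  1 × C (aromatic): 1 H
  1 × N: 2 H
  1 × O: 1 H
  1 × S (aromatic): no H
  Total hydrogens = 9.
Molecular formula: C8H9NO3S

C8H9NO3S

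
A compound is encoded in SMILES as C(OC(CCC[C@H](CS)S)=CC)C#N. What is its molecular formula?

C10H17NOS2

Heavy atoms from the SMILES: 10 C, 1 N, 1 O, 2 S.
Implicit hydrogens by atom environment:
  5 × C: 2 H each → 10
  2 × C: 1 H each → 2
  2 × C: no H
  2 × S: 1 H each → 2
  1 × C: 3 H
  1 × N: no H
  1 × O: no H
  Total hydrogens = 17.
Molecular formula: C10H17NOS2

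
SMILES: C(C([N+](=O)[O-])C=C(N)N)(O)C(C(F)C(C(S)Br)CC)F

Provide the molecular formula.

Heavy atoms from the SMILES: 1 Br, 10 C, 2 F, 3 N, 3 O, 1 S.
Implicit hydrogens by atom environment:
  7 × C: 1 H each → 7
  2 × F: no H
  2 × N: 2 H each → 4
  1 × Br: no H
  1 × C: 3 H
  1 × C: 2 H
  1 × C: no H
  1 × N (charge +1): no H
  1 × O: 1 H
  1 × O: no H
  1 × O (charge -1): no H
  1 × S: 1 H
  Total hydrogens = 18.
Molecular formula: C10H18BrF2N3O3S

C10H18BrF2N3O3S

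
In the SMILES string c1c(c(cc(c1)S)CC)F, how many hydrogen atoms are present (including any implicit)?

9

Hydrogens are implicit in SMILES; fill each atom to its normal valence:
  3 × C (aromatic): 1 H each → 3
  3 × C (aromatic): no H
  1 × C: 3 H
  1 × C: 2 H
  1 × F: no H
  1 × S: 1 H
  Total hydrogens = 9.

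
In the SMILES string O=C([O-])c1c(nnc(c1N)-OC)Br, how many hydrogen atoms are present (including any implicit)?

5

Hydrogens are implicit in SMILES; fill each atom to its normal valence:
  4 × C (aromatic): no H
  2 × N (aromatic): no H
  2 × O: no H
  1 × Br: no H
  1 × C: 3 H
  1 × C: no H
  1 × N: 2 H
  1 × O (charge -1): no H
  Total hydrogens = 5.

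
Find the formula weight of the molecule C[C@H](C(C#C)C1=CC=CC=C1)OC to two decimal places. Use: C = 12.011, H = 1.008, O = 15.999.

174.24

Molecular formula: C12H14O.
M = 12×12.011 + 14×1.008 + 1×15.999 = 174.24 g/mol.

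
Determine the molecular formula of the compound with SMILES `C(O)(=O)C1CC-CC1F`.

Heavy atoms from the SMILES: 6 C, 1 F, 2 O.
Implicit hydrogens by atom environment:
  3 × C: 2 H each → 6
  2 × C: 1 H each → 2
  1 × C: no H
  1 × F: no H
  1 × O: 1 H
  1 × O: no H
  Total hydrogens = 9.
Molecular formula: C6H9FO2

C6H9FO2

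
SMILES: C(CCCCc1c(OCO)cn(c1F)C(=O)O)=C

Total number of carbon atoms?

12

The symbol for carbon appears 12 times in the SMILES. Lowercase c denotes aromatic carbon and counts toward C.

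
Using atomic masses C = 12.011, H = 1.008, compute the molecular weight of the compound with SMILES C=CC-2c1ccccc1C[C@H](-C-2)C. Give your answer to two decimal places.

Molecular formula: C13H16.
M = 13×12.011 + 16×1.008 = 172.27 g/mol.

172.27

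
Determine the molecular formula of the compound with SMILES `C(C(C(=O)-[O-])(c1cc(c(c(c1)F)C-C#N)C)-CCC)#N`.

C15H14FN2O2-

Heavy atoms from the SMILES: 15 C, 1 F, 2 N, 2 O.
Implicit hydrogens by atom environment:
  4 × C (aromatic): no H
  4 × C: no H
  3 × C: 2 H each → 6
  2 × C: 3 H each → 6
  2 × C (aromatic): 1 H each → 2
  2 × N: no H
  1 × F: no H
  1 × O: no H
  1 × O (charge -1): no H
  Total hydrogens = 14.
Net charge -1.
Molecular formula: C15H14FN2O2-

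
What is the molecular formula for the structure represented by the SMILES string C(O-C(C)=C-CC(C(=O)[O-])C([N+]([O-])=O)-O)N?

C8H13N2O6-

Heavy atoms from the SMILES: 8 C, 2 N, 6 O.
Implicit hydrogens by atom environment:
  3 × C: 1 H each → 3
  3 × O: no H
  2 × C: 2 H each → 4
  2 × C: no H
  2 × O (charge -1): no H
  1 × C: 3 H
  1 × N: 2 H
  1 × N (charge +1): no H
  1 × O: 1 H
  Total hydrogens = 13.
Net charge -1.
Molecular formula: C8H13N2O6-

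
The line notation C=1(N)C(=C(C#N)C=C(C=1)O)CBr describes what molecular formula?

C8H7BrN2O

Heavy atoms from the SMILES: 1 Br, 8 C, 2 N, 1 O.
Implicit hydrogens by atom environment:
  4 × C (aromatic): no H
  2 × C (aromatic): 1 H each → 2
  1 × Br: no H
  1 × C: 2 H
  1 × C: no H
  1 × N: 2 H
  1 × N: no H
  1 × O: 1 H
  Total hydrogens = 7.
Molecular formula: C8H7BrN2O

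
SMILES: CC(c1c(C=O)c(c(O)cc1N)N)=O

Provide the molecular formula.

C9H10N2O3

Heavy atoms from the SMILES: 9 C, 2 N, 3 O.
Implicit hydrogens by atom environment:
  5 × C (aromatic): no H
  2 × N: 2 H each → 4
  2 × O: no H
  1 × C: 3 H
  1 × C (aromatic): 1 H
  1 × C: 1 H
  1 × C: no H
  1 × O: 1 H
  Total hydrogens = 10.
Molecular formula: C9H10N2O3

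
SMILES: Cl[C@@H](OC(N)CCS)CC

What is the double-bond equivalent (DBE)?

0

Molecular formula from the SMILES: C6H14ClNOS.
DoU = (2C + 2 + N − H − X)/2 = (2·6 + 2 + 1 − 14 − 1)/2 = 0/2 = 0.
(Structurally: 0 ring(s) + 0 π bond(s) = 0.)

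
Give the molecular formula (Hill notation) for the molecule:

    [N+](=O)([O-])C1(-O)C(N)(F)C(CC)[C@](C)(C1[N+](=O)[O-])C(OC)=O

C10H16FN3O7

Heavy atoms from the SMILES: 10 C, 1 F, 3 N, 7 O.
Implicit hydrogens by atom environment:
  4 × C: no H
  4 × O: no H
  3 × C: 3 H each → 9
  2 × C: 1 H each → 2
  2 × N (charge +1): no H
  2 × O (charge -1): no H
  1 × C: 2 H
  1 × F: no H
  1 × N: 2 H
  1 × O: 1 H
  Total hydrogens = 16.
Molecular formula: C10H16FN3O7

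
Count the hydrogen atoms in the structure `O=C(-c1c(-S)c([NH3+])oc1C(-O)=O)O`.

6

Hydrogens are implicit in SMILES; fill each atom to its normal valence:
  4 × C (aromatic): no H
  2 × C: no H
  2 × O: 1 H each → 2
  2 × O: no H
  1 × N (charge +1): 3 H
  1 × O (aromatic): no H
  1 × S: 1 H
  Total hydrogens = 6.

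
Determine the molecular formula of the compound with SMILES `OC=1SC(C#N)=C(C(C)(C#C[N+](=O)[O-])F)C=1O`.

C9H5FN2O4S

Heavy atoms from the SMILES: 9 C, 1 F, 2 N, 4 O, 1 S.
Implicit hydrogens by atom environment:
  4 × C (aromatic): no H
  4 × C: no H
  2 × O: 1 H each → 2
  1 × C: 3 H
  1 × F: no H
  1 × N: no H
  1 × N (charge +1): no H
  1 × O: no H
  1 × O (charge -1): no H
  1 × S (aromatic): no H
  Total hydrogens = 5.
Molecular formula: C9H5FN2O4S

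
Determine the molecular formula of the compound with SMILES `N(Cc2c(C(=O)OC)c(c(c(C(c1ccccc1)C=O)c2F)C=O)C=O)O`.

Heavy atoms from the SMILES: 19 C, 1 F, 1 N, 6 O.
Implicit hydrogens by atom environment:
  7 × C (aromatic): no H
  5 × C (aromatic): 1 H each → 5
  5 × O: no H
  4 × C: 1 H each → 4
  1 × C: 3 H
  1 × C: 2 H
  1 × C: no H
  1 × F: no H
  1 × N: 1 H
  1 × O: 1 H
  Total hydrogens = 16.
Molecular formula: C19H16FNO6

C19H16FNO6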